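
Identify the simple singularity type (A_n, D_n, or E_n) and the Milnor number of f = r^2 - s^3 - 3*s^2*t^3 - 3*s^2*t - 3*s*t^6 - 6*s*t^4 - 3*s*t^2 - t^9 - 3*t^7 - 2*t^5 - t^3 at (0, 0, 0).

Type E_8, Milnor number mu = 8.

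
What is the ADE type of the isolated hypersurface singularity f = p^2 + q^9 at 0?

A_8

The Hessian of f at 0 has rank 1. Corank 1: A-series; mu = 8 gives A_8.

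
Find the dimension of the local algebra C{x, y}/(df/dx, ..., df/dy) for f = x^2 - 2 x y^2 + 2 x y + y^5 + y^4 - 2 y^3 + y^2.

4

The Hessian of f at 0 has rank 1. Corank 1: A-series; mu = 4 gives A_4.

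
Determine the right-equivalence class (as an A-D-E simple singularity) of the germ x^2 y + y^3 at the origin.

The Hessian of f at 0 is [[0, 0], [0, 0]] with rank 0, so corank 2. A Groebner basis of the Jacobian ideal J(f) in C{x,y} is {y^3, x^2 + 3*y^2, x*y}; counting standard monomials gives mu = 4. Corank 2; j^3 = y*(x^2 + y^2) splits into three distinct lines over C (the quadratic factor has nonzero discriminant), so D_4.

D4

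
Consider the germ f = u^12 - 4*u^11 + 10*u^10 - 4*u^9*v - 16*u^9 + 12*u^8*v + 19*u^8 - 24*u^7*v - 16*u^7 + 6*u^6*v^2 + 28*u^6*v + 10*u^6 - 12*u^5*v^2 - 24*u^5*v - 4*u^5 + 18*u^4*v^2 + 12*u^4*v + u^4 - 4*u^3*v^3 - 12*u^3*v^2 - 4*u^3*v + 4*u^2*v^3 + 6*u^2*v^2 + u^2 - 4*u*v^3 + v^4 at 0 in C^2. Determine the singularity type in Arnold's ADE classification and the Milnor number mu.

The Hessian of f at 0 is [[2, 0], [0, 0]] with rank 1, so corank 1. A Groebner basis of the Jacobian ideal J(f) in C{u,v} is {v^3, u}; counting standard monomials gives mu = 3. Corank 1: A-series; mu = 3 gives A_3.

Type A_3, Milnor number mu = 3.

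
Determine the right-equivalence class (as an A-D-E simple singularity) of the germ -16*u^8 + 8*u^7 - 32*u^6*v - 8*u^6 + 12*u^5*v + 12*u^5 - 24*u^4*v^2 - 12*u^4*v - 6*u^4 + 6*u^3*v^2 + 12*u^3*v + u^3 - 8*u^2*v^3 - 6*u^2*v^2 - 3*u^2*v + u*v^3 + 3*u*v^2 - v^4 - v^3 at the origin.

E7

The Hessian of f at 0 is [[0, 0], [0, 0]] with rank 0, so corank 2. A Groebner basis of the Jacobian ideal J(f) in C{u,v} is {3*u^2/2 - 3*u*v + v^4 + v^3/2 + 3*v^2/2, u^3 + 15*u^2/2 - 15*u*v + 3*v^3/2 + 15*v^2/2, u^2*v + 11*u^2/2 - 11*u*v + 5*v^3/6 + 11*v^2/2, 3*u^2 + u*v^2 - 6*u*v + 3*v^2}; counting standard monomials gives mu = 7. Corank 2; j^3 = (u - v)^3 is a perfect cube, so E-series; the 4-jet and mu = 7 give E_7.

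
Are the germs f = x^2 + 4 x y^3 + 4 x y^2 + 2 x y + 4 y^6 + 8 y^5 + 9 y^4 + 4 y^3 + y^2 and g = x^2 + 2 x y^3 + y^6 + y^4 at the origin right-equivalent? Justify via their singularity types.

Yes.

The Hessian of f at 0 is [[2, 2], [2, 2]] with rank 1, so corank 1. A Groebner basis of the Jacobian ideal J(f) in C{x,y} is {x^2 + x/2 + y/2, x*y - x/2 - y/2, x/2 + y^2 + y/2}; counting standard monomials gives mu = 3. Corank 1: A-series; mu = 3 gives A_3. The Hessian of g at 0 is [[2, 0], [0, 0]] with rank 1, so corank 1. A Groebner basis of the Jacobian ideal J(g) in C{x,y} is {y^3, x}; counting standard monomials gives mu = 3. Corank 1: A-series; mu = 3 gives A_3. Both have type A_3, hence right-equivalent.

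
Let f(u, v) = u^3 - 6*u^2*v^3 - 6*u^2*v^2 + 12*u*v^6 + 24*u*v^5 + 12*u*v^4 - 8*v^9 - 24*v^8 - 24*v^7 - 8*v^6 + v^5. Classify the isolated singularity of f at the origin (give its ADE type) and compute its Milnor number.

Type E_8, Milnor number mu = 8.

The Hessian of f at 0 is [[0, 0], [0, 0]] with rank 0, so corank 2. A Groebner basis of the Jacobian ideal J(f) in C{u,v} is {-u^2/4 + u*v^3 + u*v^2, v^4, u^3, u^2*v - u^2 + 4*u*v^2}; counting standard monomials gives mu = 8. Corank 2; j^3 = u^3 is a perfect cube, so E-series; the 5-jet and mu = 8 give E_8.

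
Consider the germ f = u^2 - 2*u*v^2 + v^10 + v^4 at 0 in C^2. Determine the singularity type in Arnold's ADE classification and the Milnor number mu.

Type A_9, Milnor number mu = 9.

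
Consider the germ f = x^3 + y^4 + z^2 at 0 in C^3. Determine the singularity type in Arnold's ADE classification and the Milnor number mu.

Type E6, Milnor number mu = 6.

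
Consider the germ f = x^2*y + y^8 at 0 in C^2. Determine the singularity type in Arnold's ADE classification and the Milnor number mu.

The Hessian of f at 0 is [[0, 0], [0, 0]] with rank 0, so corank 2. A Groebner basis of the Jacobian ideal J(f) in C{x,y} is {x^2/8 + y^7, x^3, x*y}; counting standard monomials gives mu = 9. Corank 2; j^3 = x^2*y has shape L^2 M (L != M), so D-series; mu = 9 gives D_9.

Type D_{9}, Milnor number mu = 9.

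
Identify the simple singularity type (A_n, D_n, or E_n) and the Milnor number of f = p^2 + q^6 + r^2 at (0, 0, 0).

The Hessian of f at 0 has rank 2. Corank 1: A-series; mu = 5 gives A_5.

Type A_5, Milnor number mu = 5.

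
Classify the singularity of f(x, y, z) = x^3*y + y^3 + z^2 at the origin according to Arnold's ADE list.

E7

The Hessian of f at 0 is [[0, 0, 0], [0, 0, 0], [0, 0, 2]] with rank 1, so corank 2. A Groebner basis of the Jacobian ideal J(f) in C{x,y,z} is {x^3 + 3*y^2, x^2*y, y^3, z}; counting standard monomials gives mu = 7. Corank 2; j^3 = y^3 is a perfect cube, so E-series; the 4-jet and mu = 7 give E_7.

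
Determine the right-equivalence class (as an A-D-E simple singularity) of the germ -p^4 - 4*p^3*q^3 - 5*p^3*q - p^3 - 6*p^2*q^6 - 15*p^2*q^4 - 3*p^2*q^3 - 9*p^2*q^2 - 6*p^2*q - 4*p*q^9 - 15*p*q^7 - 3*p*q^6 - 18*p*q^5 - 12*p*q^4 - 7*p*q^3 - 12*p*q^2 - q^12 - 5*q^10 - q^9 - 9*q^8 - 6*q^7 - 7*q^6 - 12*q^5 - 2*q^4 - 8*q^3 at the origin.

The Hessian of f at 0 has rank 0. Corank 2; j^3 = -(p + 2*q)^3 is a perfect cube, so E-series; the 4-jet and mu = 7 give E_7.

E7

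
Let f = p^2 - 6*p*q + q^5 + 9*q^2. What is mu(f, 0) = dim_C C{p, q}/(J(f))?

4

The Hessian of f at 0 has rank 1. Corank 1: A-series; mu = 4 gives A_4.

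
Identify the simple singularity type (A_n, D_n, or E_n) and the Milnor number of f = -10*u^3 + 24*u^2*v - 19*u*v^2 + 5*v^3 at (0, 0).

Type D_4, Milnor number mu = 4.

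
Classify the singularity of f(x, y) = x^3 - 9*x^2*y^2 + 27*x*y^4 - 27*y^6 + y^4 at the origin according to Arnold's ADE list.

E_{6}

The Hessian of f at 0 is [[0, 0], [0, 0]] with rank 0, so corank 2. A Groebner basis of the Jacobian ideal J(f) in C{x,y} is {x^3, x^2*y, -x^2/6 + x*y^2, y^3}; counting standard monomials gives mu = 6. Corank 2; j^3 = x^3 is a perfect cube, so E-series; the 4-jet and mu = 6 give E_6.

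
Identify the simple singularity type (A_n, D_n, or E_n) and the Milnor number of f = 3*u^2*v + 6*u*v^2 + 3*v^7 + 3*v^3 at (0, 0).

Type D_8, Milnor number mu = 8.

The Hessian of f at 0 has rank 0. Corank 2; j^3 = 3*v*(u + v)^2 has shape L^2 M (L != M), so D-series; mu = 8 gives D_8.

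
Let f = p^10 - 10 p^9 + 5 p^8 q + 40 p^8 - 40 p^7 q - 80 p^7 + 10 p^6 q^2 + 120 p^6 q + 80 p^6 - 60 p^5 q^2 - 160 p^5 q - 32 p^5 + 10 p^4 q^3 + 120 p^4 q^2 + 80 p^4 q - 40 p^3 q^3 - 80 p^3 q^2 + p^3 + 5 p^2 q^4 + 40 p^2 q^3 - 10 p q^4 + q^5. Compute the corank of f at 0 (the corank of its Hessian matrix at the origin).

2

Hessian at 0 has rank 0.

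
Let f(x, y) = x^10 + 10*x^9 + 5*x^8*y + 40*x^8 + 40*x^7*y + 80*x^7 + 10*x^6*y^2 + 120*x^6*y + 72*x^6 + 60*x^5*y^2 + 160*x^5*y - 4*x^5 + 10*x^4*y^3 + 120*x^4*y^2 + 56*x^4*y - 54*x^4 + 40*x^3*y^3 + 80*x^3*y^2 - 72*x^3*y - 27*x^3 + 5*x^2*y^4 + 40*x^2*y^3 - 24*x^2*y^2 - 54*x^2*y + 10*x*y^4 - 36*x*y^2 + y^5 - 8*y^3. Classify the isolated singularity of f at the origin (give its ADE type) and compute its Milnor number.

Type E_{8}, Milnor number mu = 8.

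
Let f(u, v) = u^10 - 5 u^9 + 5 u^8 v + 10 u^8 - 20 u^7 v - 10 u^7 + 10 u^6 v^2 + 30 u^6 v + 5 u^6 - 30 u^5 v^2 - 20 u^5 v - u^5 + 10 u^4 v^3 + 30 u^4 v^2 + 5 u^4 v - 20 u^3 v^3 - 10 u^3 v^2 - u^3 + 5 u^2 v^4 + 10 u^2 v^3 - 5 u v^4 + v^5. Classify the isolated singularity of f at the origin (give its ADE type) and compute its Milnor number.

The Hessian of f at 0 has rank 0. Corank 2; j^3 = -u^3 is a perfect cube, so E-series; the 5-jet and mu = 8 give E_8.

Type E_{8}, Milnor number mu = 8.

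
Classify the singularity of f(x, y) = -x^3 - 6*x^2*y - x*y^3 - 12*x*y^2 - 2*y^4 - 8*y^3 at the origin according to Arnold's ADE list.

E_7

The Hessian of f at 0 has rank 0. Corank 2; j^3 = -(x + 2*y)^3 is a perfect cube, so E-series; the 4-jet and mu = 7 give E_7.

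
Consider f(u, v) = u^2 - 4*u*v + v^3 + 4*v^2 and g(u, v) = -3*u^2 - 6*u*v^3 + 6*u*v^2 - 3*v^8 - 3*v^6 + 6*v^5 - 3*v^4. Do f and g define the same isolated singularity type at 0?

The Hessian of f at 0 is [[2, -4], [-4, 8]] with rank 1, so corank 1. A Groebner basis of the Jacobian ideal J(f) in C{u,v} is {v^2, u - 2*v}; counting standard monomials gives mu = 2. Corank 1: A-series; mu = 2 gives A_2. The Hessian of g at 0 is [[-6, 0], [0, 0]] with rank 1, so corank 1. A Groebner basis of the Jacobian ideal J(g) in C{u,v} is {u^3 - u^2 + 2*u*v^2 + u*v + u - v^2, u^2*v + 2*u^2 - 3*u*v^2 - u*v - u + v^2, u + v^3 - v^2}; counting standard monomials gives mu = 7. Corank 1: A-series; mu = 7 gives A_7. f is A_2 but g is A_7, hence not right-equivalent.

No.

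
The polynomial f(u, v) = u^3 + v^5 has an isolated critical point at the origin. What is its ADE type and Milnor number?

Type E_8, Milnor number mu = 8.

The Hessian of f at 0 has rank 0. Corank 2; j^3 = u^3 is a perfect cube, so E-series; the 5-jet and mu = 8 give E_8.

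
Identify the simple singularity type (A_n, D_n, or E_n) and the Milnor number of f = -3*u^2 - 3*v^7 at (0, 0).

Type A_6, Milnor number mu = 6.

The Hessian of f at 0 is [[-6, 0], [0, 0]] with rank 1, so corank 1. A Groebner basis of the Jacobian ideal J(f) in C{u,v} is {v^6, u}; counting standard monomials gives mu = 6. Corank 1: A-series; mu = 6 gives A_6.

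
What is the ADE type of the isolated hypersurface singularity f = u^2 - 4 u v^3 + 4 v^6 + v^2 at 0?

A1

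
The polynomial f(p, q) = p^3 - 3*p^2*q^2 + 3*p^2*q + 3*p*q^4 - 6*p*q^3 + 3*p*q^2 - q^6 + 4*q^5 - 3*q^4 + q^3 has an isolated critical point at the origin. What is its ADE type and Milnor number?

Type E_8, Milnor number mu = 8.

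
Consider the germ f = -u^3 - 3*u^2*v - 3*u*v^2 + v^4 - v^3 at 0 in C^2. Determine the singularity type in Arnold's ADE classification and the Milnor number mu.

The Hessian of f at 0 has rank 0. Corank 2; j^3 = -(u + v)^3 is a perfect cube, so E-series; the 4-jet and mu = 6 give E_6.

Type E_6, Milnor number mu = 6.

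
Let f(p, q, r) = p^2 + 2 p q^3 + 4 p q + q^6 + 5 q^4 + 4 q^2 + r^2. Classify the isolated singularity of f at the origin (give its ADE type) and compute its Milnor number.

The Hessian of f at 0 is [[2, 4, 0], [4, 8, 0], [0, 0, 2]] with rank 2, so corank 1. A Groebner basis of the Jacobian ideal J(f) in C{p,q,r} is {q^3, p + 2*q, r}; counting standard monomials gives mu = 3. Corank 1: A-series; mu = 3 gives A_3.

Type A_{3}, Milnor number mu = 3.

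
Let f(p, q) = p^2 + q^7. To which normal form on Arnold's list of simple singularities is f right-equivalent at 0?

A_6

The Hessian of f at 0 is [[2, 0], [0, 0]] with rank 1, so corank 1. A Groebner basis of the Jacobian ideal J(f) in C{p,q} is {q^6, p}; counting standard monomials gives mu = 6. Corank 1: A-series; mu = 6 gives A_6.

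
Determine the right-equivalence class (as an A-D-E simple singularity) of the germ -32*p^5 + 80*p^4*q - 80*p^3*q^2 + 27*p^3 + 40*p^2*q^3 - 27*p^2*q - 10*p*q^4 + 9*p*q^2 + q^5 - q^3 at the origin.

The Hessian of f at 0 has rank 0. Corank 2; j^3 = (3*p - q)^3 is a perfect cube, so E-series; the 5-jet and mu = 8 give E_8.

E_8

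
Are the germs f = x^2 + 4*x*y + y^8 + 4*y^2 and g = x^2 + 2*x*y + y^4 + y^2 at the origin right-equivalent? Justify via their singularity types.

The Hessian of f at 0 has rank 1. Corank 1: A-series; mu = 7 gives A_7. The Hessian of g at 0 has rank 1. Corank 1: A-series; mu = 3 gives A_3. f is A_7 but g is A_3, hence not right-equivalent.

No.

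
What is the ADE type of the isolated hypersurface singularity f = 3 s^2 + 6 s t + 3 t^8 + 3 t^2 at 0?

A7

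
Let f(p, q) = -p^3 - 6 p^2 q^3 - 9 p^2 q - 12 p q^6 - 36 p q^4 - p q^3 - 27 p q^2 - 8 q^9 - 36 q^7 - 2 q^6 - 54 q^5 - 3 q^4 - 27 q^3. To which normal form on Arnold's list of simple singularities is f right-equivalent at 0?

E_7

The Hessian of f at 0 is [[0, 0], [0, 0]] with rank 0, so corank 2. A Groebner basis of the Jacobian ideal J(f) in C{p,q} is {p^3 + 9*p^2*q + 162*p^2 + 972*p*q + 1458*q^2, -9*p^2 + p*q^2 - 54*p*q - 81*q^2, 3*p^2 + 18*p*q + q^3 + 27*q^2}; counting standard monomials gives mu = 7. Corank 2; j^3 = -(p + 3*q)^3 is a perfect cube, so E-series; the 4-jet and mu = 7 give E_7.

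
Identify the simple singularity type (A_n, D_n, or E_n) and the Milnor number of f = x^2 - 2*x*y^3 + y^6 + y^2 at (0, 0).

Type A_{1}, Milnor number mu = 1.

The Hessian of f at 0 is [[2, 0], [0, 2]] with rank 2, so corank 0. A Groebner basis of the Jacobian ideal J(f) in C{x,y} is {x, y}; counting standard monomials gives mu = 1. Corank 0: nondegenerate Morse point, so A_1.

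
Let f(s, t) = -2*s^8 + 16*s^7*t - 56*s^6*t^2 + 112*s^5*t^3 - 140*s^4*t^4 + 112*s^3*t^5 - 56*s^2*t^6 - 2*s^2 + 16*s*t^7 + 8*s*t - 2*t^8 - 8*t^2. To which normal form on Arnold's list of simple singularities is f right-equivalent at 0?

The Hessian of f at 0 is [[-4, 8], [8, -16]] with rank 1, so corank 1. A Groebner basis of the Jacobian ideal J(f) in C{s,t} is {t^7, s - 2*t}; counting standard monomials gives mu = 7. Corank 1: A-series; mu = 7 gives A_7.

A_7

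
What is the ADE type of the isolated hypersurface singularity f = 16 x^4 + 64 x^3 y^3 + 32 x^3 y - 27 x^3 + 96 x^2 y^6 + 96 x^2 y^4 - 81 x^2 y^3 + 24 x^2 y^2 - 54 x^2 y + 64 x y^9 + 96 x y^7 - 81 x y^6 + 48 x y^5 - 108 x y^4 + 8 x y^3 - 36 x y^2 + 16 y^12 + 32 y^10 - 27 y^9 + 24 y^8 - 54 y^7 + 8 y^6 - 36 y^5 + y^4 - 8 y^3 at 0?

The Hessian of f at 0 is [[0, 0], [0, 0]] with rank 0, so corank 2. A Groebner basis of the Jacobian ideal J(f) in C{x,y} is {y^4, x*y^2 + 11*y^3/18, x^2 + 4*x*y/3 + 4*y^2/9}; counting standard monomials gives mu = 6. Corank 2; j^3 = -(3*x + 2*y)^3 is a perfect cube, so E-series; the 4-jet and mu = 6 give E_6.

E6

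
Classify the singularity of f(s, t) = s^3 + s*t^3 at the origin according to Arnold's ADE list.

E7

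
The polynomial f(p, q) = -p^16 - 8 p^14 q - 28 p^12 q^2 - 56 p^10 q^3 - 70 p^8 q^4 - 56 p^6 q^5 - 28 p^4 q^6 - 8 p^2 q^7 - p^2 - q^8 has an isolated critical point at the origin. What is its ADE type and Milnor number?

Type A_{7}, Milnor number mu = 7.

The Hessian of f at 0 has rank 1. Corank 1: A-series; mu = 7 gives A_7.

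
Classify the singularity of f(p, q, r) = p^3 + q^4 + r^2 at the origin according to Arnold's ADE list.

E6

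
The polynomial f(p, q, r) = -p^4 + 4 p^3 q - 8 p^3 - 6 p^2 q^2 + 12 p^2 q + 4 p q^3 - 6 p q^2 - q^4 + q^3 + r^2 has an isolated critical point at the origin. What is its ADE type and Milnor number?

The Hessian of f at 0 has rank 1. Corank 2; j^3 = -(2*p - q)^3 is a perfect cube, so E-series; the 4-jet and mu = 6 give E_6.

Type E_6, Milnor number mu = 6.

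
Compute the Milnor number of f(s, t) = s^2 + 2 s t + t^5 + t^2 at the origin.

4

The Hessian of f at 0 is [[2, 2], [2, 2]] with rank 1, so corank 1. A Groebner basis of the Jacobian ideal J(f) in C{s,t} is {t^4, s + t}; counting standard monomials gives mu = 4. Corank 1: A-series; mu = 4 gives A_4.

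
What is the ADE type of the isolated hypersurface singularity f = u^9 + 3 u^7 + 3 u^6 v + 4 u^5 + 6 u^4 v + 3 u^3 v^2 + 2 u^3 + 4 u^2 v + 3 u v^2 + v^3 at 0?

D_4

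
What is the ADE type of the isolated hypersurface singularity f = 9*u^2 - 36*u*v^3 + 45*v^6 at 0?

A5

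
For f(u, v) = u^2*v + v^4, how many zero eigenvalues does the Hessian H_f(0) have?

2

Hessian at 0 has rank 0.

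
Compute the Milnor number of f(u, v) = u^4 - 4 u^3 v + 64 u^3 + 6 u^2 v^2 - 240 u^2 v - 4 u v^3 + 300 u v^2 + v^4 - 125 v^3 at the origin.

The Hessian of f at 0 has rank 0. Corank 2; j^3 = (4*u - 5*v)^3 is a perfect cube, so E-series; the 4-jet and mu = 6 give E_6.

6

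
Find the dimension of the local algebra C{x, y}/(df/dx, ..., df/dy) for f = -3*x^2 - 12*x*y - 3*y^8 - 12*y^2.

7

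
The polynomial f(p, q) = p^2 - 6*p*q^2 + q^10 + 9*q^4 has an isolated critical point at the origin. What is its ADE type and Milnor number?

Type A_9, Milnor number mu = 9.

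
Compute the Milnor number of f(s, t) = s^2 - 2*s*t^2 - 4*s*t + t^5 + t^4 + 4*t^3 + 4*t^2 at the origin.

4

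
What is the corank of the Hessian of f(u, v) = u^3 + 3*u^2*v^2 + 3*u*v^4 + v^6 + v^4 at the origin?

2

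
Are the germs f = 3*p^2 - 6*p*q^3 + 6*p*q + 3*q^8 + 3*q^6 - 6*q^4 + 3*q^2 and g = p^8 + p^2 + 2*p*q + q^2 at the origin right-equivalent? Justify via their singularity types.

Yes.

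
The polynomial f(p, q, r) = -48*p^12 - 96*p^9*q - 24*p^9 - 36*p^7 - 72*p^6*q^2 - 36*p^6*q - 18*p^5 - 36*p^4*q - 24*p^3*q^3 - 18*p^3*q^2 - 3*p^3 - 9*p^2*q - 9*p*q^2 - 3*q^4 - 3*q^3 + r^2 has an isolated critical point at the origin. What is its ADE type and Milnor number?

The Hessian of f at 0 is [[0, 0, 0], [0, 0, 0], [0, 0, 2]] with rank 1, so corank 2. A Groebner basis of the Jacobian ideal J(f) in C{p,q,r} is {q^3, p^2 + 2*p*q + q^2, r}; counting standard monomials gives mu = 6. Corank 2; j^3 = -3*(p + q)^3 is a perfect cube, so E-series; the 4-jet and mu = 6 give E_6.

Type E_{6}, Milnor number mu = 6.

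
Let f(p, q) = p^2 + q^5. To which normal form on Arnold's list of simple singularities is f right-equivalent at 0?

A4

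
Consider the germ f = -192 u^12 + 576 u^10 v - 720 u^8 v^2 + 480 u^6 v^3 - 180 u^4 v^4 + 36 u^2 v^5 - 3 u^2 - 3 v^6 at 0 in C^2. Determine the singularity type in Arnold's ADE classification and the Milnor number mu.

The Hessian of f at 0 is [[-6, 0], [0, 0]] with rank 1, so corank 1. A Groebner basis of the Jacobian ideal J(f) in C{u,v} is {v^5, u}; counting standard monomials gives mu = 5. Corank 1: A-series; mu = 5 gives A_5.

Type A_5, Milnor number mu = 5.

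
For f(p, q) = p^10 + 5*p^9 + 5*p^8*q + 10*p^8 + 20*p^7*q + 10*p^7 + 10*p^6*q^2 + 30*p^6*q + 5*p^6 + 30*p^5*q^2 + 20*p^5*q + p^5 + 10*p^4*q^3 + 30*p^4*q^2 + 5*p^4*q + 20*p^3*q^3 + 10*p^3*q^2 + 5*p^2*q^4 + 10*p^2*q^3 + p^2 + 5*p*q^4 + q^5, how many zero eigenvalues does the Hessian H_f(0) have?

Hessian at 0 has rank 1.

1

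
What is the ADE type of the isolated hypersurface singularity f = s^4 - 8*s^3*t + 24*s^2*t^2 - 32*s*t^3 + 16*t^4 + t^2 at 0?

A_3

The Hessian of f at 0 is [[0, 0], [0, 2]] with rank 1, so corank 1. A Groebner basis of the Jacobian ideal J(f) in C{s,t} is {s^3, t}; counting standard monomials gives mu = 3. Corank 1: A-series; mu = 3 gives A_3.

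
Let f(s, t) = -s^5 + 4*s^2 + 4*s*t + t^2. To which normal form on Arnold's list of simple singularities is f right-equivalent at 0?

A4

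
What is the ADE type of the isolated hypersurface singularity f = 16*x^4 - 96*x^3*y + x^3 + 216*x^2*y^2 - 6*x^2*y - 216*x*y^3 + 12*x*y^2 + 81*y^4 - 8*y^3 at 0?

E_{6}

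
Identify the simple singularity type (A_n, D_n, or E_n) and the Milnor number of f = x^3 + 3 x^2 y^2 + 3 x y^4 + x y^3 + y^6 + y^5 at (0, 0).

Type E_{7}, Milnor number mu = 7.

The Hessian of f at 0 has rank 0. Corank 2; j^3 = x^3 is a perfect cube, so E-series; the 4-jet and mu = 7 give E_7.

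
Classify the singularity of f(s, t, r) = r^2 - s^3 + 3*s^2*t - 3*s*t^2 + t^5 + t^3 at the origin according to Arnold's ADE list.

E_{8}

The Hessian of f at 0 has rank 1. Corank 2; j^3 = -(s - t)^3 is a perfect cube, so E-series; the 5-jet and mu = 8 give E_8.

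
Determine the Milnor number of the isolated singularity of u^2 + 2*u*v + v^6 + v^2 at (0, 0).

5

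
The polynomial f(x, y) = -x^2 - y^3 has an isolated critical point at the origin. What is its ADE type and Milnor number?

The Hessian of f at 0 is [[-2, 0], [0, 0]] with rank 1, so corank 1. A Groebner basis of the Jacobian ideal J(f) in C{x,y} is {y^2, x}; counting standard monomials gives mu = 2. Corank 1: A-series; mu = 2 gives A_2.

Type A_2, Milnor number mu = 2.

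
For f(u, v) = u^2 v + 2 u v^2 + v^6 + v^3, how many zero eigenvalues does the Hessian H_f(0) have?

2

The Hessian at 0 is [[0, 0], [0, 0]] of rank 0; hence corank 2.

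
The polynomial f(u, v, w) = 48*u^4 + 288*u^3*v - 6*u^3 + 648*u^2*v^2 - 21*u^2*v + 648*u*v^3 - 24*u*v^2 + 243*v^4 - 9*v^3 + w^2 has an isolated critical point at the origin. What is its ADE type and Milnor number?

Type D5, Milnor number mu = 5.

The Hessian of f at 0 has rank 1. Corank 2; j^3 = -3*(u + v)^2*(2*u + 3*v) has shape L^2 M (L != M), so D-series; mu = 5 gives D_5.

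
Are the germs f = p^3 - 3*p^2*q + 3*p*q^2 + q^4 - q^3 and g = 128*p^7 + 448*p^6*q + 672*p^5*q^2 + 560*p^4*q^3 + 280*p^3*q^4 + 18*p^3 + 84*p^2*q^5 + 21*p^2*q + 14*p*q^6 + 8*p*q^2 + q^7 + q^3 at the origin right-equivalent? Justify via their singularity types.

The Hessian of f at 0 is [[0, 0], [0, 0]] with rank 0, so corank 2. A Groebner basis of the Jacobian ideal J(f) in C{p,q} is {q^3, p^2 - 2*p*q + q^2}; counting standard monomials gives mu = 6. Corank 2; j^3 = (p - q)^3 is a perfect cube, so E-series; the 4-jet and mu = 6 give E_6. The Hessian of g at 0 is [[0, 0], [0, 0]] with rank 0, so corank 2. A Groebner basis of the Jacobian ideal J(g) in C{p,q} is {-2187*p*q/14 + q^6 - 729*q^2/14, p*q^2 + q^3/3, p^2 + 5*p*q/6 + q^2/6}; counting standard monomials gives mu = 8. Corank 2; j^3 = (2*p + q)*(3*p + q)^2 has shape L^2 M (L != M), so D-series; mu = 8 gives D_8. f is E_6 but g is D_8, hence not right-equivalent.

No.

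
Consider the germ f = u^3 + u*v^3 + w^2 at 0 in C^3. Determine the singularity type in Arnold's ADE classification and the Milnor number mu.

Type E_{7}, Milnor number mu = 7.

The Hessian of f at 0 has rank 1. Corank 2; j^3 = u^3 is a perfect cube, so E-series; the 4-jet and mu = 7 give E_7.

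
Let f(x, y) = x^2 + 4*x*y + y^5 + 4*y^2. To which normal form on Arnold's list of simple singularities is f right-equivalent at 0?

A_{4}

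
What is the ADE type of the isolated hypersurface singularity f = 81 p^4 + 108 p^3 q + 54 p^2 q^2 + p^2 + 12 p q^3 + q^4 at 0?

The Hessian of f at 0 has rank 1. Corank 1: A-series; mu = 3 gives A_3.

A3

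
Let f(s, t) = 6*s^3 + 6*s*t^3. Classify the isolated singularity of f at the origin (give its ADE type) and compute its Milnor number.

The Hessian of f at 0 is [[0, 0], [0, 0]] with rank 0, so corank 2. A Groebner basis of the Jacobian ideal J(f) in C{s,t} is {s^3, s*t^2, 3*s^2 + t^3}; counting standard monomials gives mu = 7. Corank 2; j^3 = 6*s^3 is a perfect cube, so E-series; the 4-jet and mu = 7 give E_7.

Type E_{7}, Milnor number mu = 7.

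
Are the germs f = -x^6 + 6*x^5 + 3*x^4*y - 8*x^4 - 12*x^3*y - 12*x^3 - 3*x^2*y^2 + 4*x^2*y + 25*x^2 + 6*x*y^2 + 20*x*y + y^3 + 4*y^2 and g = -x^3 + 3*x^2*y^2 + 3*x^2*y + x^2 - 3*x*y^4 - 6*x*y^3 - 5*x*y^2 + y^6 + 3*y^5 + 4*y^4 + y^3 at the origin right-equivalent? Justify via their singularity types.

Yes.

The Hessian of f at 0 has rank 1. Corank 1: A-series; mu = 2 gives A_2. The Hessian of g at 0 has rank 1. Corank 1: A-series; mu = 2 gives A_2. Both have type A_2, hence right-equivalent.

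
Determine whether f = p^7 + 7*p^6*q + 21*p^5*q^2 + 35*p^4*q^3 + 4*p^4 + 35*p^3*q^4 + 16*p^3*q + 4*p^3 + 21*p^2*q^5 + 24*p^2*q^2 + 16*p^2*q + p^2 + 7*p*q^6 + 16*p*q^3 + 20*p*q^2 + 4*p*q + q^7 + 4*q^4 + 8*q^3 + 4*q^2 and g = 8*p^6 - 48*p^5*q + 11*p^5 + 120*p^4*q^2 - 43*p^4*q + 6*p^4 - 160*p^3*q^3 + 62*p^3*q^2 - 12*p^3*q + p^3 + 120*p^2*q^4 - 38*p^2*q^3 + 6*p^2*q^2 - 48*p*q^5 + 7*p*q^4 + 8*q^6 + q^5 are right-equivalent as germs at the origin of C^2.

No.

The Hessian of f at 0 has rank 1. Corank 1: A-series; mu = 6 gives A_6. The Hessian of g at 0 has rank 0. Corank 2; j^3 = p^3 is a perfect cube, so E-series; the 5-jet and mu = 8 give E_8. f is A_6 but g is E_8, hence not right-equivalent.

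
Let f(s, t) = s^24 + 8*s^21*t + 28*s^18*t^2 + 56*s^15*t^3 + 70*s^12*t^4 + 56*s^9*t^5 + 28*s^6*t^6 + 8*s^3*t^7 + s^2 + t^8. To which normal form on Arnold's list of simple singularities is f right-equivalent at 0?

A_7

The Hessian of f at 0 is [[2, 0], [0, 0]] with rank 1, so corank 1. A Groebner basis of the Jacobian ideal J(f) in C{s,t} is {t^7, s}; counting standard monomials gives mu = 7. Corank 1: A-series; mu = 7 gives A_7.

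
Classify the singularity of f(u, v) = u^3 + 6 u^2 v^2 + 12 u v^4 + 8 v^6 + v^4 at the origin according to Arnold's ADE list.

The Hessian of f at 0 has rank 0. Corank 2; j^3 = u^3 is a perfect cube, so E-series; the 4-jet and mu = 6 give E_6.

E6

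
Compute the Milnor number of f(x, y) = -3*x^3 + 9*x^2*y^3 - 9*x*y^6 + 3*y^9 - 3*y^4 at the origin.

The Hessian of f at 0 has rank 0. Corank 2; j^3 = -3*x^3 is a perfect cube, so E-series; the 4-jet and mu = 6 give E_6.

6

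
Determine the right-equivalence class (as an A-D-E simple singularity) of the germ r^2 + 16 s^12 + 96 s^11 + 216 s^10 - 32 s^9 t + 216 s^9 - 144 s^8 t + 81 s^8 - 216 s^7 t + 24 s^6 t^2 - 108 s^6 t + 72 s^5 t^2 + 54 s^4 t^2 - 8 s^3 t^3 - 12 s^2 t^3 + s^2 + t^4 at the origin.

The Hessian of f at 0 is [[2, 0, 0], [0, 0, 0], [0, 0, 2]] with rank 2, so corank 1. A Groebner basis of the Jacobian ideal J(f) in C{s,t,r} is {t^3, s, r}; counting standard monomials gives mu = 3. Corank 1: A-series; mu = 3 gives A_3.

A_{3}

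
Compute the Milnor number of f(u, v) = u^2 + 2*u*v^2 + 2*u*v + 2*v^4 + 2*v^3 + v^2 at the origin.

3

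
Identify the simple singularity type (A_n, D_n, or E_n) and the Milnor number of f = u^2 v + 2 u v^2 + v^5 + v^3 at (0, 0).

Type D6, Milnor number mu = 6.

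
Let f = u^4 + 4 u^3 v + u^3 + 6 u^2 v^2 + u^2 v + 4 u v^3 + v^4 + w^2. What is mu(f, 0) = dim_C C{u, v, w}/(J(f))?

5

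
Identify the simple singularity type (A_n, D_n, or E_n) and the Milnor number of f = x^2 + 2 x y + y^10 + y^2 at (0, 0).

Type A9, Milnor number mu = 9.

The Hessian of f at 0 has rank 1. Corank 1: A-series; mu = 9 gives A_9.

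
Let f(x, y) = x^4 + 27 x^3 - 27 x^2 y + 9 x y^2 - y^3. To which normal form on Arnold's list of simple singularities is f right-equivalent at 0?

E6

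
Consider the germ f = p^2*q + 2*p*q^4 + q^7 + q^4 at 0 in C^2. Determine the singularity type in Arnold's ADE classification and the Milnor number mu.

The Hessian of f at 0 is [[0, 0], [0, 0]] with rank 0, so corank 2. A Groebner basis of the Jacobian ideal J(f) in C{p,q} is {p^3, p^2/4 + q^3, p*q}; counting standard monomials gives mu = 5. Corank 2; j^3 = p^2*q has shape L^2 M (L != M), so D-series; mu = 5 gives D_5.

Type D_5, Milnor number mu = 5.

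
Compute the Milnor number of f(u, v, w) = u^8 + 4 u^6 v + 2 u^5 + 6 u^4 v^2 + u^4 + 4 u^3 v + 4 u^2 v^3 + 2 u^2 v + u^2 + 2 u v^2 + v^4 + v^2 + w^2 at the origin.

The Hessian of f at 0 has rank 3. Corank 0: nondegenerate Morse point, so A_1.

1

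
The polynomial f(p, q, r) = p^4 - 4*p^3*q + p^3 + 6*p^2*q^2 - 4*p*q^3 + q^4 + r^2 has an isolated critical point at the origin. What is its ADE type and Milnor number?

Type E_6, Milnor number mu = 6.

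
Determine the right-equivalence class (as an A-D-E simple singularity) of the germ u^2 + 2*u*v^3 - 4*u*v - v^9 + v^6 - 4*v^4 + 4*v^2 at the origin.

A8

The Hessian of f at 0 has rank 1. Corank 1: A-series; mu = 8 gives A_8.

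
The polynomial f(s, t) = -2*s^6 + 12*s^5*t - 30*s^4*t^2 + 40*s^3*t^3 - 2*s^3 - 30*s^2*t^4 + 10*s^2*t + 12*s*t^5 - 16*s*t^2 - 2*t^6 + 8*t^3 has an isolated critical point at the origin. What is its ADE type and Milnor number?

The Hessian of f at 0 has rank 0. Corank 2; j^3 = -2*(s - 2*t)^2*(s - t) has shape L^2 M (L != M), so D-series; mu = 7 gives D_7.

Type D7, Milnor number mu = 7.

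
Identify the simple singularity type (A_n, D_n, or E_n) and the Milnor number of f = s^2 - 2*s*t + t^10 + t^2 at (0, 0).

Type A_9, Milnor number mu = 9.

The Hessian of f at 0 is [[2, -2], [-2, 2]] with rank 1, so corank 1. A Groebner basis of the Jacobian ideal J(f) in C{s,t} is {t^9, s - t}; counting standard monomials gives mu = 9. Corank 1: A-series; mu = 9 gives A_9.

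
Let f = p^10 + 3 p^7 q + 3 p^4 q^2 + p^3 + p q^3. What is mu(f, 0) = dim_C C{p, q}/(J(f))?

7

The Hessian of f at 0 has rank 0. Corank 2; j^3 = p^3 is a perfect cube, so E-series; the 4-jet and mu = 7 give E_7.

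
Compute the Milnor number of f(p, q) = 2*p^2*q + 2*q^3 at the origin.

The Hessian of f at 0 has rank 0. Corank 2; j^3 = 2*q*(p^2 + q^2) splits into three distinct lines over C (the quadratic factor has nonzero discriminant), so D_4.

4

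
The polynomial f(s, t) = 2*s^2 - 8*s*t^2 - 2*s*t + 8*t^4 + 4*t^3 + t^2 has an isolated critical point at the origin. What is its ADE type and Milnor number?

Type A_{1}, Milnor number mu = 1.

The Hessian of f at 0 has rank 2. Corank 0: nondegenerate Morse point, so A_1.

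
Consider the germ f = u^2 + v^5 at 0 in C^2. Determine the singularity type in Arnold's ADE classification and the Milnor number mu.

The Hessian of f at 0 is [[2, 0], [0, 0]] with rank 1, so corank 1. A Groebner basis of the Jacobian ideal J(f) in C{u,v} is {v^4, u}; counting standard monomials gives mu = 4. Corank 1: A-series; mu = 4 gives A_4.

Type A_{4}, Milnor number mu = 4.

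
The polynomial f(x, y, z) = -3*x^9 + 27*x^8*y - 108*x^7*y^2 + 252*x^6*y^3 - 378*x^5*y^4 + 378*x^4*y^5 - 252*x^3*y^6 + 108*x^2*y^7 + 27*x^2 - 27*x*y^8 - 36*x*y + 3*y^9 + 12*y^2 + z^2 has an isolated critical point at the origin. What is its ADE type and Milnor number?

Type A8, Milnor number mu = 8.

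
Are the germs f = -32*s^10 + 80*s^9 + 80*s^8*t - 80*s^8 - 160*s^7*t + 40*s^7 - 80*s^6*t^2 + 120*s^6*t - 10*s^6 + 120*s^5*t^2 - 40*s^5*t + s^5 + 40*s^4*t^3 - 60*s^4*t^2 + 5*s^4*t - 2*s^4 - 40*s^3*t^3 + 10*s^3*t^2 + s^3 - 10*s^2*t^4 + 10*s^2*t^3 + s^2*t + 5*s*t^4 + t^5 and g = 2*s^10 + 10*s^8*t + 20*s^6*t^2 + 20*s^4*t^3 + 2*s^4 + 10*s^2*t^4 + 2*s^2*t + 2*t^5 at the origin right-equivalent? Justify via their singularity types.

Yes.

The Hessian of f at 0 has rank 0. Corank 2; j^3 = s^2*(s + t) has shape L^2 M (L != M), so D-series; mu = 6 gives D_6. The Hessian of g at 0 has rank 0. Corank 2; j^3 = 2*s^2*t has shape L^2 M (L != M), so D-series; mu = 6 gives D_6. Both have type D_6, hence right-equivalent.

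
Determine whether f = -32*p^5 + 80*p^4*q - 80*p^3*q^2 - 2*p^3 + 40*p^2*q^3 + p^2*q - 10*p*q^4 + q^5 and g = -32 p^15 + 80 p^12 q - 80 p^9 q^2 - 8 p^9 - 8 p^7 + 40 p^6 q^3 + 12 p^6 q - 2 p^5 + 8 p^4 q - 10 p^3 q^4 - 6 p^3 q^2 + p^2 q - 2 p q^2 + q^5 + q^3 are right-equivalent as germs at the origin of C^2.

Yes.

The Hessian of f at 0 is [[0, 0], [0, 0]] with rank 0, so corank 2. A Groebner basis of the Jacobian ideal J(f) in C{p,q} is {p*q/10 + q^4, p*q^2, p^2 - p*q/2}; counting standard monomials gives mu = 6. Corank 2; j^3 = -p^2*(2*p - q) has shape L^2 M (L != M), so D-series; mu = 6 gives D_6. The Hessian of g at 0 is [[0, 0], [0, 0]] with rank 0, so corank 2. A Groebner basis of the Jacobian ideal J(g) in C{p,q} is {p*q/2 + q^4 - q^2/2, p*q^2 - q^3, p^2 - 9*p*q/2 + 7*q^2/2}; counting standard monomials gives mu = 6. Corank 2; j^3 = q*(p - q)^2 has shape L^2 M (L != M), so D-series; mu = 6 gives D_6. Both have type D_6, hence right-equivalent.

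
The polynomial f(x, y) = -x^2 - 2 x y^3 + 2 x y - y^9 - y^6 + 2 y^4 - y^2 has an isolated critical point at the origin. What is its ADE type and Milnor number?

Type A_{8}, Milnor number mu = 8.

The Hessian of f at 0 has rank 1. Corank 1: A-series; mu = 8 gives A_8.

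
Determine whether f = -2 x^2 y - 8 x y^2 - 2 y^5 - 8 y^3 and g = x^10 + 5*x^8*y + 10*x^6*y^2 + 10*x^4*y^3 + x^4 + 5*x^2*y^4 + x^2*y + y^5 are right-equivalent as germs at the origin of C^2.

The Hessian of f at 0 is [[0, 0], [0, 0]] with rank 0, so corank 2. A Groebner basis of the Jacobian ideal J(f) in C{x,y} is {x^2/5 + y^4 - 4*y^2/5, x^3 + 8*y^3, x*y + 2*y^2}; counting standard monomials gives mu = 6. Corank 2; j^3 = -2*y*(x + 2*y)^2 has shape L^2 M (L != M), so D-series; mu = 6 gives D_6. The Hessian of g at 0 is [[0, 0], [0, 0]] with rank 0, so corank 2. A Groebner basis of the Jacobian ideal J(g) in C{x,y} is {x^2/5 + y^4, x^3, x*y}; counting standard monomials gives mu = 6. Corank 2; j^3 = x^2*y has shape L^2 M (L != M), so D-series; mu = 6 gives D_6. Both have type D_6, hence right-equivalent.

Yes.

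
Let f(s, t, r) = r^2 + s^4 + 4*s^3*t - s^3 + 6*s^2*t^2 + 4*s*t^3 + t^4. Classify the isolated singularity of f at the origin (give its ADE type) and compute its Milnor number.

Type E_6, Milnor number mu = 6.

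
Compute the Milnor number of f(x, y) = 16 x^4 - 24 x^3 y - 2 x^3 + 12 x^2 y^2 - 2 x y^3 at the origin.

7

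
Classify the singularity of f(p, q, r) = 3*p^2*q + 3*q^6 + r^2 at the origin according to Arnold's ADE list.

D7

The Hessian of f at 0 has rank 1. Corank 2; j^3 = 3*p^2*q has shape L^2 M (L != M), so D-series; mu = 7 gives D_7.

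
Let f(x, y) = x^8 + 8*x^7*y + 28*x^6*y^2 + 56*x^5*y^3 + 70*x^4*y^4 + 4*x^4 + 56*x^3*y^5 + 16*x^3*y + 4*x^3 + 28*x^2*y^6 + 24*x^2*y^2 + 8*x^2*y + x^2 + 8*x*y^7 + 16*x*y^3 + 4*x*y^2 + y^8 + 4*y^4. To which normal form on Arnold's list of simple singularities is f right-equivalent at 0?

A_7

The Hessian of f at 0 has rank 1. Corank 1: A-series; mu = 7 gives A_7.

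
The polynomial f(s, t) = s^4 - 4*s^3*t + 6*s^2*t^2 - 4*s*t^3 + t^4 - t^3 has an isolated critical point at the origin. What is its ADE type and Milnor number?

Type E6, Milnor number mu = 6.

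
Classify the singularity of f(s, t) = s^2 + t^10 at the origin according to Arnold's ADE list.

A9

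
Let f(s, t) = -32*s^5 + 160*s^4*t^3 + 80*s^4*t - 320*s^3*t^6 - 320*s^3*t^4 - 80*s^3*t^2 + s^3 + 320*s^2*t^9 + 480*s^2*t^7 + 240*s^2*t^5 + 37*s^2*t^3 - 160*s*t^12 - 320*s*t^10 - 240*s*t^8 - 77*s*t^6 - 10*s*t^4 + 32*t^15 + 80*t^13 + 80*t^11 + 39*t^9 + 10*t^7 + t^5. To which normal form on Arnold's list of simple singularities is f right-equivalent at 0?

E_8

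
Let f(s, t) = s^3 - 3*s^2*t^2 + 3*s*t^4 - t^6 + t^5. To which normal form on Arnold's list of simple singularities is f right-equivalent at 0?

E_{8}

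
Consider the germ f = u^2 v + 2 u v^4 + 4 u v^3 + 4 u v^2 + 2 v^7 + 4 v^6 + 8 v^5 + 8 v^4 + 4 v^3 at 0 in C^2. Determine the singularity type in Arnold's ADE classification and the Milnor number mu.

The Hessian of f at 0 has rank 0. Corank 2; j^3 = v*(u + 2*v)^2 has shape L^2 M (L != M), so D-series; mu = 8 gives D_8.

Type D8, Milnor number mu = 8.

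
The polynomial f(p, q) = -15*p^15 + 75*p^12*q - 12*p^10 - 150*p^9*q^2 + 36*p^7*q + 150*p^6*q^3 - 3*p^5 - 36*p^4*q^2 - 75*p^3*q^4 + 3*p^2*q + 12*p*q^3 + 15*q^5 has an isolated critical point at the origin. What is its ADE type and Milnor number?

The Hessian of f at 0 has rank 0. Corank 2; j^3 = 3*p^2*q has shape L^2 M (L != M), so D-series; mu = 6 gives D_6.

Type D_{6}, Milnor number mu = 6.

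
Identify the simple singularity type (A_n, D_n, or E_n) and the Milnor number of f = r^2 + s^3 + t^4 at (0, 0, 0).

The Hessian of f at 0 is [[0, 0, 0], [0, 0, 0], [0, 0, 2]] with rank 1, so corank 2. A Groebner basis of the Jacobian ideal J(f) in C{s,t,r} is {t^3, s^2, r}; counting standard monomials gives mu = 6. Corank 2; j^3 = s^3 is a perfect cube, so E-series; the 4-jet and mu = 6 give E_6.

Type E6, Milnor number mu = 6.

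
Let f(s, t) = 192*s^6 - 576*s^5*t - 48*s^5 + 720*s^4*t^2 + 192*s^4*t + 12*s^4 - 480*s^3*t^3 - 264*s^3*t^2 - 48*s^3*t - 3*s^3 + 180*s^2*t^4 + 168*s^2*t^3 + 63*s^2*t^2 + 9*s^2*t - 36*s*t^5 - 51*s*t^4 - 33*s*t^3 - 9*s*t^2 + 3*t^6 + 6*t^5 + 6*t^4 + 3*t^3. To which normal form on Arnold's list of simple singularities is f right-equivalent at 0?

E7

The Hessian of f at 0 has rank 0. Corank 2; j^3 = -3*(s - t)^3 is a perfect cube, so E-series; the 4-jet and mu = 7 give E_7.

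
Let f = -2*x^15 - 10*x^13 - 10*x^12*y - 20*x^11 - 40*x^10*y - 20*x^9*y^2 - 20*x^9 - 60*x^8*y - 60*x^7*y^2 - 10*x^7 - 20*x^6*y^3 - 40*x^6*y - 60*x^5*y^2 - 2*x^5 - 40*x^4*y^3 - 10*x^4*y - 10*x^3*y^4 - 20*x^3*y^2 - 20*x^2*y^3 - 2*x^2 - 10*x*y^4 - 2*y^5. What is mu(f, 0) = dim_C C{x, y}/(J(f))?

4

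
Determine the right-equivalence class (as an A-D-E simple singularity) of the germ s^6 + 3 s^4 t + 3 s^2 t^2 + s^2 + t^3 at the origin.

A2

The Hessian of f at 0 has rank 1. Corank 1: A-series; mu = 2 gives A_2.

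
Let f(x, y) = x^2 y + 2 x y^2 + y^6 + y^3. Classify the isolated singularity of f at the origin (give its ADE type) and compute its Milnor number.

Type D_7, Milnor number mu = 7.

The Hessian of f at 0 has rank 0. Corank 2; j^3 = y*(x + y)^2 has shape L^2 M (L != M), so D-series; mu = 7 gives D_7.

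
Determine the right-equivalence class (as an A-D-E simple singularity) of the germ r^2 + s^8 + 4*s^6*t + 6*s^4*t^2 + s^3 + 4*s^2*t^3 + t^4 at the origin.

E6

The Hessian of f at 0 is [[0, 0, 0], [0, 0, 0], [0, 0, 2]] with rank 1, so corank 2. A Groebner basis of the Jacobian ideal J(f) in C{s,t,r} is {t^3, s^2, r}; counting standard monomials gives mu = 6. Corank 2; j^3 = s^3 is a perfect cube, so E-series; the 4-jet and mu = 6 give E_6.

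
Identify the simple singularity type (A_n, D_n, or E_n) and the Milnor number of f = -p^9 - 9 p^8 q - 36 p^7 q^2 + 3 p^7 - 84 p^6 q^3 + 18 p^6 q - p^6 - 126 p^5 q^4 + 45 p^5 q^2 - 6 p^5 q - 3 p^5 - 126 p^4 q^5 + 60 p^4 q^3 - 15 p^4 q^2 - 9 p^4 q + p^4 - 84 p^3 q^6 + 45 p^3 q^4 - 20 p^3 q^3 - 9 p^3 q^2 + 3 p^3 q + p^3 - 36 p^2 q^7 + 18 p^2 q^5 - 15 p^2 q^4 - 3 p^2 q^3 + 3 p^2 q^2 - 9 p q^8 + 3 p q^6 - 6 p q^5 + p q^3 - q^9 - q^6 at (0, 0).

Type E_7, Milnor number mu = 7.

The Hessian of f at 0 has rank 0. Corank 2; j^3 = p^3 is a perfect cube, so E-series; the 4-jet and mu = 7 give E_7.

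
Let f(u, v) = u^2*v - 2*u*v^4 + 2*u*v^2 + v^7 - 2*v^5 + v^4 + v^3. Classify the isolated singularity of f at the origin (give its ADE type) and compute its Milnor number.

The Hessian of f at 0 has rank 0. Corank 2; j^3 = v*(u + v)^2 has shape L^2 M (L != M), so D-series; mu = 5 gives D_5.

Type D5, Milnor number mu = 5.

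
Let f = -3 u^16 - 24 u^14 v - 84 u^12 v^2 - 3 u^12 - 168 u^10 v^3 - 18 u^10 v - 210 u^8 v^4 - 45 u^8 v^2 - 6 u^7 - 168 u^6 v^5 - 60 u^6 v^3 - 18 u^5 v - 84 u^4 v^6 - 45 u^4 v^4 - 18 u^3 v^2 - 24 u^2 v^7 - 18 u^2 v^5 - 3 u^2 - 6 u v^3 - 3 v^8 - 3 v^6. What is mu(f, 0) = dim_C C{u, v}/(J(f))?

7

The Hessian of f at 0 is [[-6, 0], [0, 0]] with rank 1, so corank 1. A Groebner basis of the Jacobian ideal J(f) in C{u,v} is {u^3, u^2*v, u + v^3}; counting standard monomials gives mu = 7. Corank 1: A-series; mu = 7 gives A_7.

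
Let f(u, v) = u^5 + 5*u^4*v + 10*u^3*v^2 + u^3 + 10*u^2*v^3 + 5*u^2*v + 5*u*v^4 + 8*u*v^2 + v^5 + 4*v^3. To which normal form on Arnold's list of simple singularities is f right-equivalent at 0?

The Hessian of f at 0 is [[0, 0], [0, 0]] with rank 0, so corank 2. A Groebner basis of the Jacobian ideal J(f) in C{u,v} is {u*v/5 + v^4 + 2*v^2/5, u*v^2 + 2*v^3, u^2 + 3*u*v + 2*v^2}; counting standard monomials gives mu = 6. Corank 2; j^3 = (u + v)*(u + 2*v)^2 has shape L^2 M (L != M), so D-series; mu = 6 gives D_6.

D_{6}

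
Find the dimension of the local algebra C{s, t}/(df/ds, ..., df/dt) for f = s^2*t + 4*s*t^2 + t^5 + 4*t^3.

6

The Hessian of f at 0 has rank 0. Corank 2; j^3 = t*(s + 2*t)^2 has shape L^2 M (L != M), so D-series; mu = 6 gives D_6.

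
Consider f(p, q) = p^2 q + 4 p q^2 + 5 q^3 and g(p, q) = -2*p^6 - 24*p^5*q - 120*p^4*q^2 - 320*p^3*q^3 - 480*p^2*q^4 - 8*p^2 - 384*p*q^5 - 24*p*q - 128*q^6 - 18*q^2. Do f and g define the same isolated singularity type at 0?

No.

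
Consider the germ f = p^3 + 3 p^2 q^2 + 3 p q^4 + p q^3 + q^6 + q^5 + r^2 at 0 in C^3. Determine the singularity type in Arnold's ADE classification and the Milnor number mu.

Type E7, Milnor number mu = 7.

The Hessian of f at 0 has rank 1. Corank 2; j^3 = p^3 is a perfect cube, so E-series; the 4-jet and mu = 7 give E_7.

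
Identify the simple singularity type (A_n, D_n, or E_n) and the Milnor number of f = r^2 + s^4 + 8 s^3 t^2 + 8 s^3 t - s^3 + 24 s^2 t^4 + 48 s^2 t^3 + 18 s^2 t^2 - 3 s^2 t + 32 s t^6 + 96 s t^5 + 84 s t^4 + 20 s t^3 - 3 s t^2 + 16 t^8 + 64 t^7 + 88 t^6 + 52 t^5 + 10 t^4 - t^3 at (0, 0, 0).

Type E_{6}, Milnor number mu = 6.

The Hessian of f at 0 has rank 1. Corank 2; j^3 = -(s + t)^3 is a perfect cube, so E-series; the 4-jet and mu = 6 give E_6.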